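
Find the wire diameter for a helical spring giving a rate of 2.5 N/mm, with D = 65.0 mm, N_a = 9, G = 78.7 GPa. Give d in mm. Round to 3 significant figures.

5.01 mm

d = (8D³N_a·k / G)^(1/4) = (8·65.0³·9·2.5 / (78.7×10³))^0.25
  = (628.11)^0.25 = 5.0062 mm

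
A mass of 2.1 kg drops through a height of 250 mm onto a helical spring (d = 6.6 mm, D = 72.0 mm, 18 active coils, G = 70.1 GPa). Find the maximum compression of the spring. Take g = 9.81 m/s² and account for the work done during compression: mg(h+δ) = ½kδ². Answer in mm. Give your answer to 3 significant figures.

k = Gd⁴/(8D³N_a) = (70.1×10³)(6.6⁴)/(8·72.0³·18) = 2.4748 N/mm
W = mg = 2.1 × 9.81 = 20.601 N
½kδ² − Wδ − Wh = 0 → δ = (W + √(W² + 2kWh))/k
δ = (20.601 + √(424.4 + 25491.3))/2.4748 = (20.601 + 160.98)/2.4748 = 73.374 mm

73.4 mm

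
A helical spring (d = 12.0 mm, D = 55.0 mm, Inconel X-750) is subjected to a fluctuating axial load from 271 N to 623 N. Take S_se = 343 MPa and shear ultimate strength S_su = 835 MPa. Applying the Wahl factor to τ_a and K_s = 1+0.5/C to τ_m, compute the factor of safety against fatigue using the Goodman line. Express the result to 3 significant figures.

9.62

C = D/d = 55.0/12.0 = 4.5833; K_W = (4C−1)/(4C−4)+0.615/C = 1.3435; K_s = 1+0.5/C = 1.1091
F_a = (F_max−F_min)/2 = 176 N; F_m = (F_max+F_min)/2 = 447 N
τ_a = K_W·8F_aD/(πd³) = 1.3435 × 14.265 = 19.165 MPa
τ_m = K_s·8F_mD/(πd³) = 1.1091 × 36.23 = 40.182 MPa
Goodman: 1/n_f = τ_a/S_se + τ_m/S_su = 19.165/343 + 40.182/835 = 0.05587 + 0.04812 = 0.104
n_f = 1/0.104 = 9.616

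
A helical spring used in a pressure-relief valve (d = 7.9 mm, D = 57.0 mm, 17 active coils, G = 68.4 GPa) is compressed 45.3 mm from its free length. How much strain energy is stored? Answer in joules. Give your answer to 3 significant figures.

k = Gd⁴/(8D³N_a) = (68.4×10³)(7.9⁴)/(8·57.0³·17) = 10.578 N/mm
U = ½kδ² = 0.5 × 10.578 × 45.3² = 10853 N·mm = 10.853 J

10.9 J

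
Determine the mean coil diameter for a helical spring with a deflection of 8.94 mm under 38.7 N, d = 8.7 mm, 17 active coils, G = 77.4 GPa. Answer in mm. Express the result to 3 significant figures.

91.0 mm

Required rate k = F/δ = 38.7/8.94 = 4.3289 N/mm
D = (Gd⁴/(8N_a·k))^(1/3) = (77.4×10³·8.7⁴/(8·17·4.3289))^(1/3)
  = (753192)^(1/3) = 90.9847 mm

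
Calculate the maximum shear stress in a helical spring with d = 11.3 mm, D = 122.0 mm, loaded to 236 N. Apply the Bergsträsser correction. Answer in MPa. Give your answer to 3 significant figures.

57.1 MPa

Spring index C = D/d = 122.0/11.3 = 10.7965
K_B = (4C+2)/(4C−3) = 45.186/40.186 = 1.1244
τ₀ = 8FD/(πd³) = 8·236·122.0/(π·11.3³) = 230336/4533 = 50.813 MPa
τ_max = K·τ₀ = 1.1244 × 50.813 = 57.135 MPa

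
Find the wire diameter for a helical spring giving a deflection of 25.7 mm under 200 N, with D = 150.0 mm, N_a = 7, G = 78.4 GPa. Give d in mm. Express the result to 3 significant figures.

Required rate k = F/δ = 200/25.7 = 7.7821 N/mm
d = (8D³N_a·k / G)^(1/4) = (8·150.0³·7·7.7821 / (78.4×10³))^0.25
  = (18760)^0.25 = 11.7034 mm

11.7 mm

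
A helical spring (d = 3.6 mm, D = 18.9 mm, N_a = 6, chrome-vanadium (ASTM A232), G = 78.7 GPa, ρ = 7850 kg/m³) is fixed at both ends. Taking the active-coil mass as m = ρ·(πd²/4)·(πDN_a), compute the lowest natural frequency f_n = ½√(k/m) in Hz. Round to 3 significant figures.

599 Hz

k = Gd⁴/(8D³N_a) = (78.7×10³)(3.6⁴)/(8·18.9³·6) = 40.79 N/mm = 40790 N/m
Wire length L = πDN_a = π·18.9·6 = 356.26 mm
m = ρ·(πd²/4)·L = 7850 × 10.179×10⁻⁶ m² × 0.35626 m = 0.028466 kg
f_n = ½√(k/m) = 0.5·√(40790/0.028466) = 0.5·√(1.4329e+06) = 598.53 Hz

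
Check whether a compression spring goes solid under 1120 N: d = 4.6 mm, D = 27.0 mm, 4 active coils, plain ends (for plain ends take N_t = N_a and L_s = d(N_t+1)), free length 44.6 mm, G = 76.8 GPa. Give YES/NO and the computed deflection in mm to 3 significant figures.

k = Gd⁴/(8D³N_a) = (76.8×10³)(4.6⁴)/(8·27.0³·4) = 54.595 N/mm
N_t = 4; L_s = 4.6·5 = 23 mm; δ_solid = L₀ − L_s = 44.6 − 23 = 21.6 mm
δ = F/k = 1120/54.595 = 20.515 mm
δ < δ_solid → spring does not go solid

NO, δ = 20.5 mm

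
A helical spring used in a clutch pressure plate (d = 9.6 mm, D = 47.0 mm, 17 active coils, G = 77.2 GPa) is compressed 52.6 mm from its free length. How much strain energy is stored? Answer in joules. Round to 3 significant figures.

64.2 J

k = Gd⁴/(8D³N_a) = (77.2×10³)(9.6⁴)/(8·47.0³·17) = 46.438 N/mm
U = ½kδ² = 0.5 × 46.438 × 52.6² = 64241 N·mm = 64.241 J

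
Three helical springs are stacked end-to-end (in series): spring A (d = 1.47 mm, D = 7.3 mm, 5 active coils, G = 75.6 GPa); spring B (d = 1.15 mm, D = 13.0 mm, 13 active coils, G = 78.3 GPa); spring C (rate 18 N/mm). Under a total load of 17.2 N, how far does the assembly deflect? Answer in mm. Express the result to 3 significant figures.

k_A = Gd⁴/(8D³N_a) = (75.6×10³)(1.47⁴)/(8·7.3³·5) = 22.686 N/mm
k_B = Gd⁴/(8D³N_a) = (78.3×10³)(1.15⁴)/(8·13.0³·13) = 0.59936 N/mm
Series: 1/k_eq = 1/22.686 + 1/0.59936 + 1/18 = 1.7681; k_eq = 0.56559 N/mm
δ = F/k_eq = 17.2/0.56559 = 30.411 mm

30.4 mm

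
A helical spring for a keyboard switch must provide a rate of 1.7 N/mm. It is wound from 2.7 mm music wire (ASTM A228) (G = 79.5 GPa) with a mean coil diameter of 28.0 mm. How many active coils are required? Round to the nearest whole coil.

14

N_a = Gd⁴/(8D³k) = (79.5×10³ × 2.7⁴)/(8 × 28.0³ × 1.7)
    = 4.22496e+06 / 298547 = 14.15 → 14 coils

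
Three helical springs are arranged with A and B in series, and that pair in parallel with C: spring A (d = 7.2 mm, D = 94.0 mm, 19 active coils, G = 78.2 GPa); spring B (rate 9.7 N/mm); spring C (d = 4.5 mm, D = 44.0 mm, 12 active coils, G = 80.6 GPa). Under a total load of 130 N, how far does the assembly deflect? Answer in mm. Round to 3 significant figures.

k_A = Gd⁴/(8D³N_a) = (78.2×10³)(7.2⁴)/(8·94.0³·19) = 1.6646 N/mm
k_C = Gd⁴/(8D³N_a) = (80.6×10³)(4.5⁴)/(8·44.0³·12) = 4.0416 N/mm
Springs A,B series: k_AB = 1/(1/1.6646+1/9.7) = 1.4208 N/mm; parallel with C: k_eq = 1.4208+4.0416 = 5.4624 N/mm
δ = F/k_eq = 130/5.4624 = 23.799 mm

23.8 mm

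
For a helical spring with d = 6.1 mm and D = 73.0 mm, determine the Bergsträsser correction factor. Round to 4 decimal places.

1.1114

C = D/d = 73.0/6.1 = 11.9672
K_B = (4C+2)/(4C−3) = 49.869/44.869 = 1.1114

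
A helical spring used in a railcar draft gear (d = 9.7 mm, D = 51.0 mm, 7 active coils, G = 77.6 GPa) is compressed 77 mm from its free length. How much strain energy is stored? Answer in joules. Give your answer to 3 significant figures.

k = Gd⁴/(8D³N_a) = (77.6×10³)(9.7⁴)/(8·51.0³·7) = 92.48 N/mm
U = ½kδ² = 0.5 × 92.48 × 77² = 2.7416e+05 N·mm = 274.16 J

274 J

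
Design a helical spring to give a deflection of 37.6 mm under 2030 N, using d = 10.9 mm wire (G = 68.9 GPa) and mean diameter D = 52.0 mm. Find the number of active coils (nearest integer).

16

Required rate k = F/δ = 2030/37.6 = 53.989 N/mm
N_a = Gd⁴/(8D³k) = (68.9×10³ × 10.9⁴)/(8 × 52.0³ × 53.989)
    = 9.7258e+08 / 6.07307e+07 = 16.01 → 16 coils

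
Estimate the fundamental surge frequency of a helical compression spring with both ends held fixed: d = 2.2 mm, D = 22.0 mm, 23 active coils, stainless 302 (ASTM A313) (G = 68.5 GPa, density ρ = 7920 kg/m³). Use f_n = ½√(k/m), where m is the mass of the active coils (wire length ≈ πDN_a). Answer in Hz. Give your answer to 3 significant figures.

65.4 Hz

k = Gd⁴/(8D³N_a) = (68.5×10³)(2.2⁴)/(8·22.0³·23) = 0.81902 N/mm = 819.02 N/m
Wire length L = πDN_a = π·22.0·23 = 1589.6 mm
m = ρ·(πd²/4)·L = 7920 × 3.8013×10⁻⁶ m² × 1.5896 m = 0.047859 kg
f_n = ½√(k/m) = 0.5·√(819.02/0.047859) = 0.5·√(17113) = 65.409 Hz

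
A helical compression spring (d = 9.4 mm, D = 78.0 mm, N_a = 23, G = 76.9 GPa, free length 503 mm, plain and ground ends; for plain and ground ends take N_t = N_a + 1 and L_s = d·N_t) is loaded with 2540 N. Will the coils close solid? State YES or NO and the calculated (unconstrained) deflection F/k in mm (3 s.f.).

k = Gd⁴/(8D³N_a) = (76.9×10³)(9.4⁴)/(8·78.0³·23) = 6.876 N/mm
N_t = 24; L_s = 9.4·24 = 225.6 mm; δ_solid = L₀ − L_s = 503 − 225.6 = 277.4 mm
δ = F/k = 2540/6.876 = 369.4 mm
δ ≥ δ_solid → spring goes solid

YES, δ = 369 mm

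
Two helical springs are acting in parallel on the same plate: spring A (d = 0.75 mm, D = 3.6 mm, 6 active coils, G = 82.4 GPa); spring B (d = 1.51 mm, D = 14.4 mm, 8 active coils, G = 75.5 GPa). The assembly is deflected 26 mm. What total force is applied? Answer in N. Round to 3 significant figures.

k_A = Gd⁴/(8D³N_a) = (82.4×10³)(0.75⁴)/(8·3.6³·6) = 11.642 N/mm
k_B = Gd⁴/(8D³N_a) = (75.5×10³)(1.51⁴)/(8·14.4³·8) = 2.0539 N/mm
Parallel: k_eq = 11.642 + 2.0539 = 13.696 N/mm
F = k_eq·δ = 13.696·26 = 356.09 N

356 N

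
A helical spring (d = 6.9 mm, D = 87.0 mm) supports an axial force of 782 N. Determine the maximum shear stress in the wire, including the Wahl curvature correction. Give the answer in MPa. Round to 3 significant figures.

Spring index C = D/d = 87.0/6.9 = 12.6087
K_W = (4C−1)/(4C−4) + 0.615/C = 49.435/46.435 + 0.0488 = 1.1134
τ₀ = 8FD/(πd³) = 8·782·87.0/(π·6.9³) = 544272/1032 = 527.37 MPa
τ_max = K·τ₀ = 1.1134 × 527.37 = 587.17 MPa

587 MPa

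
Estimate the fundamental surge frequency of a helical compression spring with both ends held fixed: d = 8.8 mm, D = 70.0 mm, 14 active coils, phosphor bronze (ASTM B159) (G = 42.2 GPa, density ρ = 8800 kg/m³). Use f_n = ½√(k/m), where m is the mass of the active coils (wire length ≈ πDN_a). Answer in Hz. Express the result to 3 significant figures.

31.6 Hz

k = Gd⁴/(8D³N_a) = (42.2×10³)(8.8⁴)/(8·70.0³·14) = 6.5877 N/mm = 6587.7 N/m
Wire length L = πDN_a = π·70.0·14 = 3078.8 mm
m = ρ·(πd²/4)·L = 8800 × 60.821×10⁻⁶ m² × 3.0788 m = 1.6478 kg
f_n = ½√(k/m) = 0.5·√(6587.7/1.6478) = 0.5·√(3997.8) = 31.614 Hz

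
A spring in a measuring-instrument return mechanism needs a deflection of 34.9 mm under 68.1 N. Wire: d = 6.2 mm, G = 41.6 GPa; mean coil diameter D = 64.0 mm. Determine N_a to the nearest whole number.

Required rate k = F/δ = 68.1/34.9 = 1.9513 N/mm
N_a = Gd⁴/(8D³k) = (41.6×10³ × 6.2⁴)/(8 × 64.0³ × 1.9513)
    = 6.14696e+07 / 4.09215e+06 = 15.02 → 15 coils

15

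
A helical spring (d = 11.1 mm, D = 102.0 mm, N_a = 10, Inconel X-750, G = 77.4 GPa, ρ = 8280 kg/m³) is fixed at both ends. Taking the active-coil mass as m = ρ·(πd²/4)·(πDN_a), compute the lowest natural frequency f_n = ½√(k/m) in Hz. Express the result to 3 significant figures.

k = Gd⁴/(8D³N_a) = (77.4×10³)(11.1⁴)/(8·102.0³·10) = 13.84 N/mm = 13840 N/m
Wire length L = πDN_a = π·102.0·10 = 3204.4 mm
m = ρ·(πd²/4)·L = 8280 × 96.769×10⁻⁶ m² × 3.2044 m = 2.5675 kg
f_n = ½√(k/m) = 0.5·√(13840/2.5675) = 0.5·√(5390.5) = 36.71 Hz

36.7 Hz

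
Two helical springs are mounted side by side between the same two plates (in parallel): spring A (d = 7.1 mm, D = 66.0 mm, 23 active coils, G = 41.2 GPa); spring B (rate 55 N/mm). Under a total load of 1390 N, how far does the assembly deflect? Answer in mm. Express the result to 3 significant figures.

24.4 mm

k_A = Gd⁴/(8D³N_a) = (41.2×10³)(7.1⁴)/(8·66.0³·23) = 1.9792 N/mm
Parallel: k_eq = 1.9792 + 55 = 56.979 N/mm
δ = F/k_eq = 1390/56.979 = 24.395 mm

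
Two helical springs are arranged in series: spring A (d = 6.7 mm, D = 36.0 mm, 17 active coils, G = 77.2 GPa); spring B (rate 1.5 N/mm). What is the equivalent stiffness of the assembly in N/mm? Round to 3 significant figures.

1.41 N/mm

k_A = Gd⁴/(8D³N_a) = (77.2×10³)(6.7⁴)/(8·36.0³·17) = 24.517 N/mm
Series: 1/k_eq = 1/24.517 + 1/1.5 = 0.70745; k_eq = 1.4135 N/mm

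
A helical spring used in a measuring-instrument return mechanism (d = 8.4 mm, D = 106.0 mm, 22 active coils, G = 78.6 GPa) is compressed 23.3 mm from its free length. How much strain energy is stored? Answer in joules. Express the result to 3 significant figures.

k = Gd⁴/(8D³N_a) = (78.6×10³)(8.4⁴)/(8·106.0³·22) = 1.8669 N/mm
U = ½kδ² = 0.5 × 1.8669 × 23.3² = 506.75 N·mm = 0.50675 J

0.507 J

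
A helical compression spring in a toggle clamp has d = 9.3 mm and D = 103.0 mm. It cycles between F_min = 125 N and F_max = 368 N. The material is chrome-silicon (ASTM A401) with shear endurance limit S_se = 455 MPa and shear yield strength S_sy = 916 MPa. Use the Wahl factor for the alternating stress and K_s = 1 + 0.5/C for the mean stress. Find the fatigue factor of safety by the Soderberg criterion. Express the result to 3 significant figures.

5.26

C = D/d = 103.0/9.3 = 11.0753; K_W = (4C−1)/(4C−4)+0.615/C = 1.1300; K_s = 1+0.5/C = 1.0451
F_a = (F_max−F_min)/2 = 121.5 N; F_m = (F_max+F_min)/2 = 246.5 N
τ_a = K_W·8F_aD/(πd³) = 1.1300 × 39.619 = 44.768 MPa
τ_m = K_s·8F_mD/(πd³) = 1.0451 × 80.38 = 84.008 MPa
Soderberg: 1/n_f = τ_a/S_se + τ_m/S_sy = 44.768/455 + 84.008/916 = 0.09839 + 0.09171 = 0.1901
n_f = 1/0.1901 = 5.26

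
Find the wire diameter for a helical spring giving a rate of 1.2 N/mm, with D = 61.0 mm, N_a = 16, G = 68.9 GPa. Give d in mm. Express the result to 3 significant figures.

4.74 mm

d = (8D³N_a·k / G)^(1/4) = (8·61.0³·16·1.2 / (68.9×10³))^0.25
  = (506.01)^0.25 = 4.7429 mm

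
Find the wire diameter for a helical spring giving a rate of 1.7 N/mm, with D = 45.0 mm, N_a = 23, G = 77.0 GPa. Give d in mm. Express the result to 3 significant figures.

4.39 mm

d = (8D³N_a·k / G)^(1/4) = (8·45.0³·23·1.7 / (77.0×10³))^0.25
  = (370.18)^0.25 = 4.3864 mm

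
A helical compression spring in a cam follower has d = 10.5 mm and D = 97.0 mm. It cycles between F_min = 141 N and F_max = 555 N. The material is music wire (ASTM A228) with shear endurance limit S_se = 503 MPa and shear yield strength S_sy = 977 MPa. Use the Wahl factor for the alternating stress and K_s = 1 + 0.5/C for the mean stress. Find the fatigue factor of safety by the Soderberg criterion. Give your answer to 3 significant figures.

C = D/d = 97.0/10.5 = 9.2381; K_W = (4C−1)/(4C−4)+0.615/C = 1.1576; K_s = 1+0.5/C = 1.0541
F_a = (F_max−F_min)/2 = 207 N; F_m = (F_max+F_min)/2 = 348 N
τ_a = K_W·8F_aD/(πd³) = 1.1576 × 44.169 = 51.13 MPa
τ_m = K_s·8F_mD/(πd³) = 1.0541 × 74.255 = 78.274 MPa
Soderberg: 1/n_f = τ_a/S_se + τ_m/S_sy = 51.13/503 + 78.274/977 = 0.10165 + 0.08012 = 0.18177
n_f = 1/0.18177 = 5.502

5.50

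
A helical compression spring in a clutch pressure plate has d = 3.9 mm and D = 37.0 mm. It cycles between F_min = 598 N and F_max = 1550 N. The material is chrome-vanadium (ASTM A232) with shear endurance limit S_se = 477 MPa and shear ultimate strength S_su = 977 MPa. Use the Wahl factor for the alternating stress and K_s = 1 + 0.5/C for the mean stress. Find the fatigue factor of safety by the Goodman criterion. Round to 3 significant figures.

C = D/d = 37.0/3.9 = 9.4872; K_W = (4C−1)/(4C−4)+0.615/C = 1.1532; K_s = 1+0.5/C = 1.0527
F_a = (F_max−F_min)/2 = 476 N; F_m = (F_max+F_min)/2 = 1074 N
τ_a = K_W·8F_aD/(πd³) = 1.1532 × 756.06 = 871.88 MPa
τ_m = K_s·8F_mD/(πd³) = 1.0527 × 1705.9 = 1795.8 MPa
Goodman: 1/n_f = τ_a/S_se + τ_m/S_su = 871.88/477 + 1795.8/977 = 1.82784 + 1.83808 = 3.6659
n_f = 1/3.6659 = 0.2728

0.273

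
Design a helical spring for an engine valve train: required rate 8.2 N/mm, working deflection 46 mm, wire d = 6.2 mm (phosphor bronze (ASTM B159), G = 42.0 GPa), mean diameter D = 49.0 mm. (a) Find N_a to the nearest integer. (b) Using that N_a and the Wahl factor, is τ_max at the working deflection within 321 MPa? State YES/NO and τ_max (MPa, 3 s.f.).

N_a = Gd⁴/(8D³k) = (42.0×10³)(6.2⁴)/(8·49.0³·8.2) = 8.041 → N_a = 8
Actual rate k = Gd⁴/(8D³·8) = 8.2423 N/mm
Working load F = kδ = 8.2423·46 = 379.15 N
C = 49.0/6.2 = 7.9032; K_W = (4C−1)/(4C−4)+0.615/C = 1.1865
τ_max = K_W·8FD/(πd³) = 1.1865·198.5 = 235.52 MPa
τ_max ≤ 321 MPa → acceptable

(a) 8 coils; (b) YES, τ_max = 236 MPa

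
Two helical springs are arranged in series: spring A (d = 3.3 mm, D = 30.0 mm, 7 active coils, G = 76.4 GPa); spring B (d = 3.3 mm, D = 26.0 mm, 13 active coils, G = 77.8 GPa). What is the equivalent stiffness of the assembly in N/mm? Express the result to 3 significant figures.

2.74 N/mm

k_A = Gd⁴/(8D³N_a) = (76.4×10³)(3.3⁴)/(8·30.0³·7) = 5.9924 N/mm
k_B = Gd⁴/(8D³N_a) = (77.8×10³)(3.3⁴)/(8·26.0³·13) = 5.0476 N/mm
Series: 1/k_eq = 1/5.9924 + 1/5.0476 = 0.36499; k_eq = 2.7398 N/mm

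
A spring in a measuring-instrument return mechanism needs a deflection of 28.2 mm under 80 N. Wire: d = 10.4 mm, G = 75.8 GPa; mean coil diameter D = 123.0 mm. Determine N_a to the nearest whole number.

21

Required rate k = F/δ = 80/28.2 = 2.8369 N/mm
N_a = Gd⁴/(8D³k) = (75.8×10³ × 10.4⁴)/(8 × 123.0³ × 2.8369)
    = 8.86753e+08 / 4.22324e+07 = 21 → 21 coils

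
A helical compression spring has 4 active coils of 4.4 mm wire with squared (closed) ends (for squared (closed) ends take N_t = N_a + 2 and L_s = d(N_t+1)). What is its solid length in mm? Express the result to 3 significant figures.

30.8 mm

squared (closed) ends: N_t = N_a + 2 = 4 + 2 = 6
L_s = d·(N_t+1) = 4.4 × 7 = 30.8 mm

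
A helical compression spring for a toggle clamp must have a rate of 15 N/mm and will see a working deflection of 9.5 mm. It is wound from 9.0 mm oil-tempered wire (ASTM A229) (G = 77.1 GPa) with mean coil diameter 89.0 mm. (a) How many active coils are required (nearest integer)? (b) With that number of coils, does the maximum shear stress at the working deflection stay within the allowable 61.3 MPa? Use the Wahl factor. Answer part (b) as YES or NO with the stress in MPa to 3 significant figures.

(a) 6 coils; (b) YES, τ_max = 50.6 MPa

N_a = Gd⁴/(8D³k) = (77.1×10³)(9.0⁴)/(8·89.0³·15) = 5.98 → N_a = 6
Actual rate k = Gd⁴/(8D³·6) = 14.949 N/mm
Working load F = kδ = 14.949·9.5 = 142.02 N
C = 89.0/9.0 = 9.8889; K_W = (4C−1)/(4C−4)+0.615/C = 1.1466
τ_max = K_W·8FD/(πd³) = 1.1466·44.151 = 50.622 MPa
τ_max ≤ 61.3 MPa → acceptable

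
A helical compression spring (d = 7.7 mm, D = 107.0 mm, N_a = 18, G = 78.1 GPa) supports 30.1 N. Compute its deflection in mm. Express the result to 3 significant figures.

19.3 mm

k = Gd⁴/(8D³N_a) = (78.1×10³)(7.7⁴)/(8·107.0³·18) = 1.5563 N/mm
δ = F/k = 30.1 / 1.5563 = 19.34 mm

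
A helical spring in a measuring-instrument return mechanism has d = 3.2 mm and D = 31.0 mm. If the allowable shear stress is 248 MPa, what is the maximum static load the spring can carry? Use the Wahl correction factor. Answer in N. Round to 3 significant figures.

C = D/d = 31.0/3.2 = 9.6875
K_W = (4C−1)/(4C−4) + 0.615/C = 37.750/34.750 + 0.0635 = 1.1498
τ_max = K·8FD/(πd³) → F_max = τ_allow·πd³/(8DK)
F_max = 248·π·3.2³/(8·31.0·1.1498) = 25530/285.15 = 89.531 N

89.5 N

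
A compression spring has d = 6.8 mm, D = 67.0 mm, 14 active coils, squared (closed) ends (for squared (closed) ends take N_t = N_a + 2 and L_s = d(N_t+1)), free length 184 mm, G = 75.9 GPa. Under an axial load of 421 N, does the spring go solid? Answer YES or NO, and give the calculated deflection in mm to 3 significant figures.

k = Gd⁴/(8D³N_a) = (75.9×10³)(6.8⁴)/(8·67.0³·14) = 4.8176 N/mm
N_t = 16; L_s = 6.8·17 = 115.6 mm; δ_solid = L₀ − L_s = 184 − 115.6 = 68.4 mm
δ = F/k = 421/4.8176 = 87.387 mm
δ ≥ δ_solid → spring goes solid

YES, δ = 87.4 mm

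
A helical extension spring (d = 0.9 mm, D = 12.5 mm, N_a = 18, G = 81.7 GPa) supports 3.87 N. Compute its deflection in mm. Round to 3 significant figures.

k = Gd⁴/(8D³N_a) = (81.7×10³)(0.9⁴)/(8·12.5³·18) = 0.19059 N/mm
δ = F/k = 3.87 / 0.19059 = 20.305 mm

20.3 mm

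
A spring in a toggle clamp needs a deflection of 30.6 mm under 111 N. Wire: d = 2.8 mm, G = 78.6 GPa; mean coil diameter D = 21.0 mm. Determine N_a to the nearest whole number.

Required rate k = F/δ = 111/30.6 = 3.6275 N/mm
N_a = Gd⁴/(8D³k) = (78.6×10³ × 2.8⁴)/(8 × 21.0³ × 3.6275)
    = 4.8312e+06 / 268751 = 17.98 → 18 coils

18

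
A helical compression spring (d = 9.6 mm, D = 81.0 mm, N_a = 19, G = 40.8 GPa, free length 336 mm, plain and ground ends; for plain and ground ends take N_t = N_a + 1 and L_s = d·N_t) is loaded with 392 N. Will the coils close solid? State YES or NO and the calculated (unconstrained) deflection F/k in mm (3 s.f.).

NO, δ = 91.4 mm

k = Gd⁴/(8D³N_a) = (40.8×10³)(9.6⁴)/(8·81.0³·19) = 4.2899 N/mm
N_t = 20; L_s = 9.6·20 = 192 mm; δ_solid = L₀ − L_s = 336 − 192 = 144 mm
δ = F/k = 392/4.2899 = 91.378 mm
δ < δ_solid → spring does not go solid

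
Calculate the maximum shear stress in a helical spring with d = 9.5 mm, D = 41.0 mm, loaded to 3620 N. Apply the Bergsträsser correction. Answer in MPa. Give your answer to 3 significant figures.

Spring index C = D/d = 41.0/9.5 = 4.3158
K_B = (4C+2)/(4C−3) = 19.263/14.263 = 1.3506
τ₀ = 8FD/(πd³) = 8·3620·41.0/(π·9.5³) = 1.18736e+06/2693.5 = 440.82 MPa
τ_max = K·τ₀ = 1.3506 × 440.82 = 595.35 MPa

595 MPa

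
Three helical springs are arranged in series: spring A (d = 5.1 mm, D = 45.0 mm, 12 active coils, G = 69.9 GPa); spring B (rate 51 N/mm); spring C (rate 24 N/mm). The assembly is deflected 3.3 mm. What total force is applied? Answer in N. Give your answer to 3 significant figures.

k_A = Gd⁴/(8D³N_a) = (69.9×10³)(5.1⁴)/(8·45.0³·12) = 5.4057 N/mm
Series: 1/k_eq = 1/5.4057 + 1/51 + 1/24 = 0.24627; k_eq = 4.0607 N/mm
F = k_eq·δ = 4.0607·3.3 = 13.4 N

13.4 N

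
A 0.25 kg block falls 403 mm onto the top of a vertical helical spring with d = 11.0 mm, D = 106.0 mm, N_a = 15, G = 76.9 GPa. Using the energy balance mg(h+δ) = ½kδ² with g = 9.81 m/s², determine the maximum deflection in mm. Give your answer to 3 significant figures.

16.2 mm

k = Gd⁴/(8D³N_a) = (76.9×10³)(11.0⁴)/(8·106.0³·15) = 7.8777 N/mm
W = mg = 0.25 × 9.81 = 2.4525 N
½kδ² − Wδ − Wh = 0 → δ = (W + √(W² + 2kWh))/k
δ = (2.4525 + √(6.0148 + 15571.9))/7.8777 = (2.4525 + 124.81)/7.8777 = 16.155 mm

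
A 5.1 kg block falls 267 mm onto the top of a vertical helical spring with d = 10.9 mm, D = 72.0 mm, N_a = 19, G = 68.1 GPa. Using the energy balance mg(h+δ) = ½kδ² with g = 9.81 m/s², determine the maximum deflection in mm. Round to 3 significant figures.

42.8 mm

k = Gd⁴/(8D³N_a) = (68.1×10³)(10.9⁴)/(8·72.0³·19) = 16.944 N/mm
W = mg = 5.1 × 9.81 = 50.031 N
½kδ² − Wδ − Wh = 0 → δ = (W + √(W² + 2kWh))/k
δ = (50.031 + √(2503.1 + 452681))/16.944 = (50.031 + 674.67)/16.944 = 42.771 mm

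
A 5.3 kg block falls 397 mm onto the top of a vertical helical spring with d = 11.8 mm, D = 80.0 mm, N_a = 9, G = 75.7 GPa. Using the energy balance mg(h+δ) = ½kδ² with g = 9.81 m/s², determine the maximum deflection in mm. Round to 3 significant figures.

k = Gd⁴/(8D³N_a) = (75.7×10³)(11.8⁴)/(8·80.0³·9) = 39.813 N/mm
W = mg = 5.3 × 9.81 = 51.993 N
½kδ² − Wδ − Wh = 0 → δ = (W + √(W² + 2kWh))/k
δ = (51.993 + √(2703.3 + 1.64356e+06))/39.813 = (51.993 + 1283.1)/39.813 = 33.534 mm

33.5 mm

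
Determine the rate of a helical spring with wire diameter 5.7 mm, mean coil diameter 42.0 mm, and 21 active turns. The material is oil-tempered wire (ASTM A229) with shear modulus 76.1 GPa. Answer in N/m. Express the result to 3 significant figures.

6450 N/m

k = Gd⁴/(8D³N_a) = (76.1×10³ × 5.7⁴) / (8 × 42.0³ × 21)
  = 8.03312e+07 / 1.24468e+07 = 6.454 N/mm = 6454 N/m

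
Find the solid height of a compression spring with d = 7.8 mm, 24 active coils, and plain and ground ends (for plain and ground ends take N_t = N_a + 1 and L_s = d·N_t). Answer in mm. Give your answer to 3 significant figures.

195 mm

plain and ground ends: N_t = N_a + 1 = 24 + 1 = 25
L_s = d·N_t = 7.8 × 25 = 195 mm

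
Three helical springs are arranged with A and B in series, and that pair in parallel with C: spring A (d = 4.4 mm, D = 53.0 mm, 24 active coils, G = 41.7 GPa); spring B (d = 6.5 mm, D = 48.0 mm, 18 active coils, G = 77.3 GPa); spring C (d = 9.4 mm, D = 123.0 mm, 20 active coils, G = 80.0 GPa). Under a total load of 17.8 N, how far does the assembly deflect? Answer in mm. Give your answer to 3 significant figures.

k_A = Gd⁴/(8D³N_a) = (41.7×10³)(4.4⁴)/(8·53.0³·24) = 0.54679 N/mm
k_B = Gd⁴/(8D³N_a) = (77.3×10³)(6.5⁴)/(8·48.0³·18) = 8.6646 N/mm
k_C = Gd⁴/(8D³N_a) = (80.0×10³)(9.4⁴)/(8·123.0³·20) = 2.0978 N/mm
Springs A,B series: k_AB = 1/(1/0.54679+1/8.6646) = 0.51433 N/mm; parallel with C: k_eq = 0.51433+2.0978 = 2.6121 N/mm
δ = F/k_eq = 17.8/2.6121 = 6.8143 mm

6.81 mm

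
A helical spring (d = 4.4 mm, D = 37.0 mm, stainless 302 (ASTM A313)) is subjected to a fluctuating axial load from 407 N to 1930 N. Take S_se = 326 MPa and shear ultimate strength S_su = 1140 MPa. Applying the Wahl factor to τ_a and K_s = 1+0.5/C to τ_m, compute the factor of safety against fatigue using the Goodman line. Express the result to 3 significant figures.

0.236

C = D/d = 37.0/4.4 = 8.4091; K_W = (4C−1)/(4C−4)+0.615/C = 1.1744; K_s = 1+0.5/C = 1.0595
F_a = (F_max−F_min)/2 = 761.5 N; F_m = (F_max+F_min)/2 = 1168.5 N
τ_a = K_W·8F_aD/(πd³) = 1.1744 × 842.27 = 989.14 MPa
τ_m = K_s·8F_mD/(πd³) = 1.0595 × 1292.4 = 1369.3 MPa
Goodman: 1/n_f = τ_a/S_se + τ_m/S_su = 989.14/326 + 1369.3/1140 = 3.03416 + 1.20114 = 4.2353
n_f = 1/4.2353 = 0.2361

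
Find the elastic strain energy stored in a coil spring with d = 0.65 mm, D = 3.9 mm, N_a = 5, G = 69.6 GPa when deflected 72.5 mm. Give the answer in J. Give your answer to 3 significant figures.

k = Gd⁴/(8D³N_a) = (69.6×10³)(0.65⁴)/(8·3.9³·5) = 5.2361 N/mm
U = ½kδ² = 0.5 × 5.2361 × 72.5² = 13761 N·mm = 13.761 J

13.8 J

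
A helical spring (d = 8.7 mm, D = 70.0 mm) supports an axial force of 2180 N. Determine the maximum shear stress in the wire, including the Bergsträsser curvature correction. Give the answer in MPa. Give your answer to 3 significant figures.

691 MPa

Spring index C = D/d = 70.0/8.7 = 8.0460
K_B = (4C+2)/(4C−3) = 34.184/29.184 = 1.1713
τ₀ = 8FD/(πd³) = 8·2180·70.0/(π·8.7³) = 1.2208e+06/2068.7 = 590.12 MPa
τ_max = K·τ₀ = 1.1713 × 590.12 = 691.22 MPa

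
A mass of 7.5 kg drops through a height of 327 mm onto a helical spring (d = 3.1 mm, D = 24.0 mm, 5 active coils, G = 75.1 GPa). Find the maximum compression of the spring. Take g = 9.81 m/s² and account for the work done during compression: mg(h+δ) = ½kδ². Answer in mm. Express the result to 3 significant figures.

k = Gd⁴/(8D³N_a) = (75.1×10³)(3.1⁴)/(8·24.0³·5) = 12.543 N/mm
W = mg = 7.5 × 9.81 = 73.575 N
½kδ² − Wδ − Wh = 0 → δ = (W + √(W² + 2kWh))/k
δ = (73.575 + √(5413.3 + 603533))/12.543 = (73.575 + 780.35)/12.543 = 68.081 mm

68.1 mm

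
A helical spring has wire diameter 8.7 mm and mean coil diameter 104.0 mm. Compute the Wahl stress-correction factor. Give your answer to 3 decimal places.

1.120

C = D/d = 104.0/8.7 = 11.9540
K_W = (4C−1)/(4C−4) + 0.615/C = 46.816/43.816 + 0.0514 = 1.1199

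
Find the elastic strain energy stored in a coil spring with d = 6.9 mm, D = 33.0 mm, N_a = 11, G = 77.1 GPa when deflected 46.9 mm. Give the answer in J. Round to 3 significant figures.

60.8 J

k = Gd⁴/(8D³N_a) = (77.1×10³)(6.9⁴)/(8·33.0³·11) = 55.262 N/mm
U = ½kδ² = 0.5 × 55.262 × 46.9² = 60777 N·mm = 60.777 J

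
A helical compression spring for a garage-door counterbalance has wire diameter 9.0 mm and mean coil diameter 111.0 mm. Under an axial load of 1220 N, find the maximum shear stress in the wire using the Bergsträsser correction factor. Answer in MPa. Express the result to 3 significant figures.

Spring index C = D/d = 111.0/9.0 = 12.3333
K_B = (4C+2)/(4C−3) = 51.333/46.333 = 1.1079
τ₀ = 8FD/(πd³) = 8·1220·111.0/(π·9.0³) = 1.08336e+06/2290.2 = 473.04 MPa
τ_max = K·τ₀ = 1.1079 × 473.04 = 524.08 MPa

524 MPa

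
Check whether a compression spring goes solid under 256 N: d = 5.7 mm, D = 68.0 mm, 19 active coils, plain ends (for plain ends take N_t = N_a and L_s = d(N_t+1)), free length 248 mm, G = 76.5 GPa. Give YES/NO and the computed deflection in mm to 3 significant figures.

YES, δ = 152 mm

k = Gd⁴/(8D³N_a) = (76.5×10³)(5.7⁴)/(8·68.0³·19) = 1.6896 N/mm
N_t = 19; L_s = 5.7·20 = 114 mm; δ_solid = L₀ − L_s = 248 − 114 = 134 mm
δ = F/k = 256/1.6896 = 151.51 mm
δ ≥ δ_solid → spring goes solid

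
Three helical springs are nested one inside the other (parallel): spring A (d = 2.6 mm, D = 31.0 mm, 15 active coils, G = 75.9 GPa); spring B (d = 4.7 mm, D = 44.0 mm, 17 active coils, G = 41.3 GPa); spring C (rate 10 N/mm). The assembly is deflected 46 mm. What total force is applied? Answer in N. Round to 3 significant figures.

585 N

k_A = Gd⁴/(8D³N_a) = (75.9×10³)(2.6⁴)/(8·31.0³·15) = 0.97022 N/mm
k_B = Gd⁴/(8D³N_a) = (41.3×10³)(4.7⁴)/(8·44.0³·17) = 1.7396 N/mm
Parallel: k_eq = 0.97022 + 1.7396 + 10 = 12.71 N/mm
F = k_eq·δ = 12.71·46 = 584.65 N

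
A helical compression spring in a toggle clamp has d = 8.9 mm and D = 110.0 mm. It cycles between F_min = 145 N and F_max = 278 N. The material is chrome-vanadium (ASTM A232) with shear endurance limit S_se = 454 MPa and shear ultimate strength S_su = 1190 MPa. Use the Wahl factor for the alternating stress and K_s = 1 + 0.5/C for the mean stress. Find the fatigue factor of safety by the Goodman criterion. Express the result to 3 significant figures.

C = D/d = 110.0/8.9 = 12.3596; K_W = (4C−1)/(4C−4)+0.615/C = 1.1158; K_s = 1+0.5/C = 1.0405
F_a = (F_max−F_min)/2 = 66.5 N; F_m = (F_max+F_min)/2 = 211.5 N
τ_a = K_W·8F_aD/(πd³) = 1.1158 × 26.423 = 29.482 MPa
τ_m = K_s·8F_mD/(πd³) = 1.0405 × 84.038 = 87.437 MPa
Goodman: 1/n_f = τ_a/S_se + τ_m/S_su = 29.482/454 + 87.437/1190 = 0.06494 + 0.07348 = 0.13842
n_f = 1/0.13842 = 7.225

7.22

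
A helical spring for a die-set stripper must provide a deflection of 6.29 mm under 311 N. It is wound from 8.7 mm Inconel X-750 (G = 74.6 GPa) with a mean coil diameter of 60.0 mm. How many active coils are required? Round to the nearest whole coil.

Required rate k = F/δ = 311/6.29 = 49.444 N/mm
N_a = Gd⁴/(8D³k) = (74.6×10³ × 8.7⁴)/(8 × 60.0³ × 49.444)
    = 4.27382e+08 / 8.54385e+07 = 5.002 → 5 coils

5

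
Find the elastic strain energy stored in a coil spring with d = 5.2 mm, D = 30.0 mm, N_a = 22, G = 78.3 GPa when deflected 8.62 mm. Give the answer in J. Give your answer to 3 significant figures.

0.448 J

k = Gd⁴/(8D³N_a) = (78.3×10³)(5.2⁴)/(8·30.0³·22) = 12.048 N/mm
U = ½kδ² = 0.5 × 12.048 × 8.62² = 447.59 N·mm = 0.44759 J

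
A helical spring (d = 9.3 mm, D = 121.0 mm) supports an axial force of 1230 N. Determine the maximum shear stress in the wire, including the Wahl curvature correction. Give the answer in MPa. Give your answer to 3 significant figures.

523 MPa

Spring index C = D/d = 121.0/9.3 = 13.0108
K_W = (4C−1)/(4C−4) + 0.615/C = 51.043/48.043 + 0.0473 = 1.1097
τ₀ = 8FD/(πd³) = 8·1230·121.0/(π·9.3³) = 1.19064e+06/2527 = 471.17 MPa
τ_max = K·τ₀ = 1.1097 × 471.17 = 522.87 MPa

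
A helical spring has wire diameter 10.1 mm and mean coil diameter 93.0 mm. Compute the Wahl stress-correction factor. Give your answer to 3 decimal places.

C = D/d = 93.0/10.1 = 9.2079
K_W = (4C−1)/(4C−4) + 0.615/C = 35.832/32.832 + 0.0668 = 1.1582

1.158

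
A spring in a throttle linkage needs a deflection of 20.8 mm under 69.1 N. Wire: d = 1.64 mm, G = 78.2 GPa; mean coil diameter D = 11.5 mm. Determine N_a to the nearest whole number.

14

Required rate k = F/δ = 69.1/20.8 = 3.3221 N/mm
N_a = Gd⁴/(8D³k) = (78.2×10³ × 1.64⁴)/(8 × 11.5³ × 3.3221)
    = 565695 / 40420.2 = 14 → 14 coils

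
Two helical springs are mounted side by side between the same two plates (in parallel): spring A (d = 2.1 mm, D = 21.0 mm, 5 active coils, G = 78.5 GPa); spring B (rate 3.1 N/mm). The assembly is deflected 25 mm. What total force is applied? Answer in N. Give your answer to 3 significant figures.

181 N

k_A = Gd⁴/(8D³N_a) = (78.5×10³)(2.1⁴)/(8·21.0³·5) = 4.1213 N/mm
Parallel: k_eq = 4.1213 + 3.1 = 7.2213 N/mm
F = k_eq·δ = 7.2213·25 = 180.53 N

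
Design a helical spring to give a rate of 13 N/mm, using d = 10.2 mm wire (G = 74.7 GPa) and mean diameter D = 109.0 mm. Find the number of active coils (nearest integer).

N_a = Gd⁴/(8D³k) = (74.7×10³ × 10.2⁴)/(8 × 109.0³ × 13)
    = 8.08577e+08 / 1.34683e+08 = 6.004 → 6 coils

6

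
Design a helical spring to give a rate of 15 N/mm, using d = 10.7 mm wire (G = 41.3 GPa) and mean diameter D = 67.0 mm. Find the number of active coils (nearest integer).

15

N_a = Gd⁴/(8D³k) = (41.3×10³ × 10.7⁴)/(8 × 67.0³ × 15)
    = 5.41359e+08 / 3.60916e+07 = 15 → 15 coils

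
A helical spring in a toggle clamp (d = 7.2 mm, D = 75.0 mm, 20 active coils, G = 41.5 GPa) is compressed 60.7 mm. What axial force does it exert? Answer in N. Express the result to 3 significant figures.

k = Gd⁴/(8D³N_a) = (41.5×10³)(7.2⁴)/(8·75.0³·20) = 1.6522 N/mm
F = k·δ = 1.6522 × 60.7 = 100.29 N

100 N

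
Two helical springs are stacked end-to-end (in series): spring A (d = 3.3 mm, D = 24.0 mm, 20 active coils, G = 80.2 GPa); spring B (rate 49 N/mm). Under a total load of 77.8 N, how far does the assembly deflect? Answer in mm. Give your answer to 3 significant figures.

k_A = Gd⁴/(8D³N_a) = (80.2×10³)(3.3⁴)/(8·24.0³·20) = 4.3001 N/mm
Series: 1/k_eq = 1/4.3001 + 1/49 = 0.25296; k_eq = 3.9532 N/mm
δ = F/k_eq = 77.8/3.9532 = 19.68 mm

19.7 mm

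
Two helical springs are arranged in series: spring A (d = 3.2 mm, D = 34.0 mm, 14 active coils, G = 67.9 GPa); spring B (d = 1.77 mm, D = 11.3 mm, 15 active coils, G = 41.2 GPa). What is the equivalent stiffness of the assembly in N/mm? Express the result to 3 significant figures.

0.956 N/mm

k_A = Gd⁴/(8D³N_a) = (67.9×10³)(3.2⁴)/(8·34.0³·14) = 1.6174 N/mm
k_B = Gd⁴/(8D³N_a) = (41.2×10³)(1.77⁴)/(8·11.3³·15) = 2.3355 N/mm
Series: 1/k_eq = 1/1.6174 + 1/2.3355 = 1.0465; k_eq = 0.9556 N/mm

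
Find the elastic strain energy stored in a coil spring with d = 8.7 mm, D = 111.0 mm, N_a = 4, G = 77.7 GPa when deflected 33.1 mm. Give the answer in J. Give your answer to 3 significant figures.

k = Gd⁴/(8D³N_a) = (77.7×10³)(8.7⁴)/(8·111.0³·4) = 10.171 N/mm
U = ½kδ² = 0.5 × 10.171 × 33.1² = 5571.9 N·mm = 5.5719 J

5.57 J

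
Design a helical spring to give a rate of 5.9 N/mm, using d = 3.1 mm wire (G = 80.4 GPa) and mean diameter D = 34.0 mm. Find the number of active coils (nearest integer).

N_a = Gd⁴/(8D³k) = (80.4×10³ × 3.1⁴)/(8 × 34.0³ × 5.9)
    = 7.42511e+06 / 1.85515e+06 = 4.002 → 4 coils

4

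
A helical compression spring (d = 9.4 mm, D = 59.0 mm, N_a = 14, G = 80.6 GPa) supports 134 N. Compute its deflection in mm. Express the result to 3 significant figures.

k = Gd⁴/(8D³N_a) = (80.6×10³)(9.4⁴)/(8·59.0³·14) = 27.357 N/mm
δ = F/k = 134 / 27.357 = 4.8982 mm

4.90 mm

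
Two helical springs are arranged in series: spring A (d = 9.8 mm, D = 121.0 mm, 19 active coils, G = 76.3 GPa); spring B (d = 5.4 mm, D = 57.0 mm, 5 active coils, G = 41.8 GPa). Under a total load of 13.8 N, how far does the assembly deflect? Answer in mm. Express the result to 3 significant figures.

k_A = Gd⁴/(8D³N_a) = (76.3×10³)(9.8⁴)/(8·121.0³·19) = 2.6135 N/mm
k_B = Gd⁴/(8D³N_a) = (41.8×10³)(5.4⁴)/(8·57.0³·5) = 4.7981 N/mm
Series: 1/k_eq = 1/2.6135 + 1/4.7981 = 0.59104; k_eq = 1.6919 N/mm
δ = F/k_eq = 13.8/1.6919 = 8.1564 mm

8.16 mm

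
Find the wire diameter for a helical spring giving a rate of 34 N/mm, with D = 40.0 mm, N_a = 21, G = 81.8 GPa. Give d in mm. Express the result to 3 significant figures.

d = (8D³N_a·k / G)^(1/4) = (8·40.0³·21·34 / (81.8×10³))^0.25
  = (4469)^0.25 = 8.1762 mm

8.18 mm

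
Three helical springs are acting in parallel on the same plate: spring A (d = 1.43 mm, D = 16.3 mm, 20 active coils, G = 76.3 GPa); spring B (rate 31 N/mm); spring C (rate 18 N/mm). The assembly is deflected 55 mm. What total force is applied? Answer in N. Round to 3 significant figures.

2720 N

k_A = Gd⁴/(8D³N_a) = (76.3×10³)(1.43⁴)/(8·16.3³·20) = 0.46045 N/mm
Parallel: k_eq = 0.46045 + 31 + 18 = 49.46 N/mm
F = k_eq·δ = 49.46·55 = 2720.3 N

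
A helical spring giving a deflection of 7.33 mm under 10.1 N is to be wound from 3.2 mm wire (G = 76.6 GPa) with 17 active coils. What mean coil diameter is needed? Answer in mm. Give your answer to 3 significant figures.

Required rate k = F/δ = 10.1/7.33 = 1.3779 N/mm
D = (Gd⁴/(8N_a·k))^(1/3) = (76.6×10³·3.2⁴/(8·17·1.3779))^(1/3)
  = (42862)^(1/3) = 34.9965 mm

35.0 mm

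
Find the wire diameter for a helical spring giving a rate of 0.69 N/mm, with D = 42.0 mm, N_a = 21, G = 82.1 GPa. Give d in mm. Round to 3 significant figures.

3.20 mm

d = (8D³N_a·k / G)^(1/4) = (8·42.0³·21·0.69 / (82.1×10³))^0.25
  = (104.61)^0.25 = 3.1981 mm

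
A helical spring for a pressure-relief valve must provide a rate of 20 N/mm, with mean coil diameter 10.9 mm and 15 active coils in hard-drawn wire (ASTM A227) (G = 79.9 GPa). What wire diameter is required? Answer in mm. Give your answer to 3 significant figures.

d = (8D³N_a·k / G)^(1/4) = (8·10.9³·15·20 / (79.9×10³))^0.25
  = (38.899)^0.25 = 2.4974 mm

2.50 mm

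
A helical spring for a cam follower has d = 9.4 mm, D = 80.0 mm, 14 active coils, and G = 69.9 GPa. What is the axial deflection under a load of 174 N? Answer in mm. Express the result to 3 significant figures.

18.3 mm

k = Gd⁴/(8D³N_a) = (69.9×10³)(9.4⁴)/(8·80.0³·14) = 9.517 N/mm
δ = F/k = 174 / 9.517 = 18.283 mm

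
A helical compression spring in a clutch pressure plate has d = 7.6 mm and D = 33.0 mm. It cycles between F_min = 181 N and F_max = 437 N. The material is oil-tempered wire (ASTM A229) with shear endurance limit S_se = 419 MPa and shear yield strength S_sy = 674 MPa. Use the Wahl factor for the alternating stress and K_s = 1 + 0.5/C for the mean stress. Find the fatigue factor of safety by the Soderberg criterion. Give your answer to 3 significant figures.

5.63

C = D/d = 33.0/7.6 = 4.3421; K_W = (4C−1)/(4C−4)+0.615/C = 1.3660; K_s = 1+0.5/C = 1.1152
F_a = (F_max−F_min)/2 = 128 N; F_m = (F_max+F_min)/2 = 309 N
τ_a = K_W·8F_aD/(πd³) = 1.3660 × 24.503 = 33.473 MPa
τ_m = K_s·8F_mD/(πd³) = 1.1152 × 59.152 = 65.964 MPa
Soderberg: 1/n_f = τ_a/S_se + τ_m/S_sy = 33.473/419 + 65.964/674 = 0.07989 + 0.09787 = 0.17776
n_f = 1/0.17776 = 5.626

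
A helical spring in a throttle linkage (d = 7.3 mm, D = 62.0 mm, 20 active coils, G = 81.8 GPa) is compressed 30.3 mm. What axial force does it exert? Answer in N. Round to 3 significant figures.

k = Gd⁴/(8D³N_a) = (81.8×10³)(7.3⁴)/(8·62.0³·20) = 6.0919 N/mm
F = k·δ = 6.0919 × 30.3 = 184.58 N

185 N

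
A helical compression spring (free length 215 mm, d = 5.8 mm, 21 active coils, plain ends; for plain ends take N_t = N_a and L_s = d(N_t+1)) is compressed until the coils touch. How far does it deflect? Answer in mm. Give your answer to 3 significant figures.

N_t = 21; L_s = 5.8·22 = 127.6 mm
δ_solid = L₀ − L_s = 215 − 127.6 = 87.4 mm

87.4 mm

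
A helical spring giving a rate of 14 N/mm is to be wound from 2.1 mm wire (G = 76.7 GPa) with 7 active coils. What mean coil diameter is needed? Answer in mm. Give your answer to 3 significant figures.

D = (Gd⁴/(8N_a·k))^(1/3) = (76.7×10³·2.1⁴/(8·7·14))^(1/3)
  = (1902.64)^(1/3) = 12.3914 mm

12.4 mm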